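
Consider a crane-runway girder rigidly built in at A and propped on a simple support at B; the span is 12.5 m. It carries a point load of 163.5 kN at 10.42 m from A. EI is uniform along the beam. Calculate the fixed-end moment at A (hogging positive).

Release the roller at B. Primary structure: cantilever fixed at A.
Primary-structure tip deflection at B by superposition:
  point load 163.5 at a = 10.42: Pa²(3L − a)/(6EI) = 80122/EI
Flexibility coefficient — unit upward force at B: δ_{BB} = L³/(3EI) = 651/EI.
The prop prevents deflection at B: R_B = δ_0/δ_{BB} = 80122/651 = 123.1 kN.
Moment equilibrium about A: M_A = Σ(load moments about A) − R_B·L = 1704 − 123.1×12.5 = 165.3 kN·m.

M_A = 165.3 kN·m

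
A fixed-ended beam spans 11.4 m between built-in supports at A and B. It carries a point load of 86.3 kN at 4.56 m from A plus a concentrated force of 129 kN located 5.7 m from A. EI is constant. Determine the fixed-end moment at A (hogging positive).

Take the two fixed-end moments M_A, M_B as redundants; the released structure is the simple span AB.
On the primary (simply-supported) span, the end slopes from the loading are:
  at A: point load 86.3 at a = 4.56: Pab(L + b)/(6LEI) = 717.8/EI
  at B: point load 86.3 at a = 4.56: Pab(L + a)/(6LEI) = 628.1/EI
  at A: point load 129 at a = 5.7: Pab(L + b)/(6LEI) = 1048/EI
  at B: point load 129 at a = 5.7: Pab(L + a)/(6LEI) = 1048/EI
  θ_A0 = 1766/EI,  θ_B0 = 1676/EI
Flexibility coefficients: a unit moment at one end gives L/(3EI) there and L/(6EI) at the far end, so f₁₁ = f₂₂ = 3.8/EI and f₁₂ = f₂₁ = 1.9/EI.
Compatibility — zero rotation at each built-in end:
  3.8 M_A + 1.9 M_B = 1766
  1.9 M_A + 3.8 M_B = 1676
Solving the pair gives M_A = 325.5 kN·m and M_B = 278.3 kN·m (hogging).

M_A = 325.5 kN·m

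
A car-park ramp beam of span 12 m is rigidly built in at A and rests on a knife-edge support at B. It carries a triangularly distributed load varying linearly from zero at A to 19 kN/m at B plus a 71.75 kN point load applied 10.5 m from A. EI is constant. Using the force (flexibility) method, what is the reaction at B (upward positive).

Remove the prop at B; the released (primary) structure is a cantilever built in at A.
Free-end deflection of the primary structure under the applied loading (downward +):
  triangular load, peak 19 at the free end: 11w₀L⁴/(120EI) = 36115/EI
  point load 71.75 at a = 10.5: Pa²(3L − a)/(6EI) = 33619/EI
  δ_0 = 69735/EI
Flexibility coefficient — unit upward force at B: δ_{BB} = L³/(3EI) = 576/EI.
The prop prevents deflection at B: R_B = δ_0/δ_{BB} = 69735/576 = 121.1 kN.

R_B = 121.1 kN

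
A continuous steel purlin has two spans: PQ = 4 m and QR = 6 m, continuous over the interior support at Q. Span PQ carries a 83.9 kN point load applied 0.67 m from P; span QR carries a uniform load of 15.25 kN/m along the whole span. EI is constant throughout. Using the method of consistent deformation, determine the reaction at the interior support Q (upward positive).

R_Q = 81.51 kN

Release continuity at Q by inserting a hinge; the redundant is the internal moment M_Q. The primary structure is two simply-supported spans PQ and QR.
Discontinuity in slope at Q on the released structure — sum the simple-span end rotations:
  span PQ: point load 83.9 at a = 0.67: Pab(L + a)/(6LEI) = 36.42/EI
  span QR: UDL 15.25: wL³/(24EI) = 137.2/EI
  relative rotation θ_0 = (36.42 + 137.2)/EI = 173.7/EI
A unit hogging moment at Q produces rotation L₁/(3EI) + L₂/(3EI) = 3.333/EI.
Compatibility: M_Q·(L₁+L₂)/(3EI) = θ_0, giving M_Q = 52.1 kN·m (hogging).
Span PQ, ΣM about P with M_Q applied at Q: R_Q^{PQ}·4 = 56.21 + 52.1, so R_Q^{PQ} = 27.08 kN and R_P = 83.9 − 27.08 = 56.82 kN.
Span QR, ΣM about R: R_Q^{QR}·6 = 274.5 + 52.1, so R_Q^{QR} = 54.43 kN and R_R = 91.5 − 54.43 = 37.07 kN.
R_Q = 27.08 + 54.43 = 81.51 kN.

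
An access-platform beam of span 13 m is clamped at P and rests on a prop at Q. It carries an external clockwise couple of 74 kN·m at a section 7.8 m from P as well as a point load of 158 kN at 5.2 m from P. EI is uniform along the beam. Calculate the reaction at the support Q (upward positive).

R_Q = 40.04 kN

Take the reaction at Q as the redundant and release it; the primary structure is a cantilever fixed at P.
Downward deflection at the released point Q due to the loads:
  clockwise couple 74 at a = 7.8: M₀a(2L − a)/(2EI) = 5253/EI
  point load 158 at a = 5.2: Pa²(3L − a)/(6EI) = 24067/EI
  δ_0 = 29320/EI
Tip deflection under a unit load at Q: L³/(3EI) = 732.3/EI.
The prop prevents deflection at Q: R_Q = δ_0/δ_{QQ} = 29320/732.3 = 40.04 kN.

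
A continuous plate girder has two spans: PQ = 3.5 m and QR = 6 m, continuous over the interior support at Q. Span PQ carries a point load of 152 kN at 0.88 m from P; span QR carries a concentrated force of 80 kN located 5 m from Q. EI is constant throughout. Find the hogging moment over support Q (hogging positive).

Take M_Q as the redundant. Released structure: two simple spans PQ and QR with a hinge at Q.
Discontinuity in slope at Q on the released structure — sum the simple-span end rotations:
  span PQ: point load 152 at a = 0.88: Pab(L + a)/(6LEI) = 73.09/EI
  span QR: point load 80 at a = 5: Pab(L + b)/(6LEI) = 77.78/EI
  relative rotation θ_0 = (73.09 + 77.78)/EI = 150.9/EI
A unit hogging moment at Q produces rotation L₁/(3EI) + L₂/(3EI) = 3.167/EI.
Compatibility: M_Q·(L₁+L₂)/(3EI) = θ_0, giving M_Q = 47.64 kN·m (hogging).

M_Q = 47.64 kN·m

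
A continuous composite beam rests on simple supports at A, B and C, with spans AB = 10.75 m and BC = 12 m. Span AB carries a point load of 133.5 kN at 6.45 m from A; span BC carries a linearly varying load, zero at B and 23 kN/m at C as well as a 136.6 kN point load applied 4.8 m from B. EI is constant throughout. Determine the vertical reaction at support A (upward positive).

R_A = 16.37 kN

Insert a hinge at B; M_B is the redundant, and each span becomes simply supported.
Rotations at B on the released spans (each span's end-slope, ×1/EI):
  span AB: point load 133.5 at a = 6.45: Pab(L + a)/(6LEI) = 987.4/EI
  span BC: triangular load, peak 23: 7w₀L³/(360EI) = 772.8/EI
  span BC: point load 136.6 at a = 4.8: Pab(L + b)/(6LEI) = 1259/EI
  relative rotation θ_0 = (987.4 + 2032)/EI = 3019/EI
A unit hogging moment at B produces rotation L₁/(3EI) + L₂/(3EI) = 7.583/EI.
Compatibility: M_B·(L₁+L₂)/(3EI) = θ_0, giving M_B = 398.1 kN·m (hogging).
Span AB, ΣM about A with M_B applied at B: R_B^{AB}·10.75 = 861.1 + 398.1, so R_B^{AB} = 117.1 kN and R_A = 133.5 − 117.1 = 16.37 kN.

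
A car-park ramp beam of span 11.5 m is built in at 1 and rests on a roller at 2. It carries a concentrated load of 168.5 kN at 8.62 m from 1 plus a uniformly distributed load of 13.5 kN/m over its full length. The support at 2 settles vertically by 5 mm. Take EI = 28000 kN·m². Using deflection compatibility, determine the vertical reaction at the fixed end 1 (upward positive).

Take the reaction at 2 as the redundant and release it; the primary structure is a cantilever fixed at 1.
Deflection at 2 on the released cantilever, summing each load's contribution:
  point load 168.5 at a = 8.62: Pa²(3L − a)/(6EI) = 54004/EI
  UDL 13.5: wL⁴/(8EI) = 29514/EI
  δ_0 = 83519/EI
Flexibility coefficient — unit upward force at 2: δ_{22} = L³/(3EI) = 507/EI.
With EI = 28000 kN·m²: δ_0 = 2.9828 m and δ_{22} = 0.018106 m/kN.
Compatibility — the beam at 2 must follow the support down by 0.005 m: δ_0 − R_2·δ_{22} = 0.005, so R_2 = (2.9828 − 0.005)/0.018106 = 164.5 kN.
Vertical equilibrium: R_1 = ΣP − R_2 = 323.8 − 164.5 = 159.3 kN.

R_1 = 159.3 kN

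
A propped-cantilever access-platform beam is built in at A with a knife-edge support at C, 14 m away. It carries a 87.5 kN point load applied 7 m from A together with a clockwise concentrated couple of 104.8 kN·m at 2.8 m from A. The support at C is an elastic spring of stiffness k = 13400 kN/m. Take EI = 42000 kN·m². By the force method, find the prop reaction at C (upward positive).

Release the roller at C. Primary structure: cantilever fixed at A.
Free-end deflection of the primary structure under the applied loading (downward +):
  point load 87.5 at a = 7: Pa²(3L − a)/(6EI) = 25010/EI
  clockwise couple 104.8 at a = 2.8: M₀a(2L − a)/(2EI) = 3697/EI
  δ_0 = 28708/EI
Tip deflection under a unit load at C: L³/(3EI) = 914.7/EI.
With EI = 42000 kN·m²: δ_0 = 0.68352 m and δ_{CC} = 0.021778 m/kN.
Compatibility — the spring shortens by R_C/k under the reaction it provides: δ_0 − R_C·δ_{CC} = R_C/k. With 1/k = 0.000075 m/kN, R_C = δ_0 / (δ_{CC} + 1/k) = 0.68352 / (0.021778 + 0.000075) = 31.28 kN.

R_C = 31.28 kN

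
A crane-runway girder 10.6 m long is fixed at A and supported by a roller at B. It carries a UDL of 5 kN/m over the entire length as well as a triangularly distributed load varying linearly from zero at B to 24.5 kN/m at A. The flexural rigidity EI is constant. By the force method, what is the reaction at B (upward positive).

Release the roller at B. Primary structure: cantilever fixed at A.
Downward deflection at the released point B due to the loads:
  UDL 5: wL⁴/(8EI) = 7890/EI
  triangular load, peak 24.5 at the fixed end: w₀L⁴/(30EI) = 10310/EI
  δ_0 = 18201/EI
Flexibility coefficient — unit upward force at B: δ_{BB} = L³/(3EI) = 397/EI.
The prop prevents deflection at B: R_B = δ_0/δ_{BB} = 18201/397 = 45.84 kN.

R_B = 45.84 kN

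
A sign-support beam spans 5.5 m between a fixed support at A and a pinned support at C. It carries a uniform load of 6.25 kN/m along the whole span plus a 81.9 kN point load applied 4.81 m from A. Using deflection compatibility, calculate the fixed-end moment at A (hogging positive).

M_A = 51.44 kN·m

Release the roller at C. Primary structure: cantilever fixed at A.
Primary-structure tip deflection at C by superposition:
  UDL 6.25: wL⁴/(8EI) = 714.9/EI
  point load 81.9 at a = 4.81: Pa²(3L − a)/(6EI) = 3692/EI
  δ_0 = 4407/EI
Flexibility coefficient — unit upward force at C: δ_{CC} = L³/(3EI) = 55.46/EI.
Compatibility at C: δ_0 − R_C·δ_{CC} = 0, so R_C = 4407/55.46 = 79.46 kN.
Moment equilibrium about A: M_A = Σ(load moments about A) − R_C·L = 488.5 − 79.46×5.5 = 51.44 kN·m.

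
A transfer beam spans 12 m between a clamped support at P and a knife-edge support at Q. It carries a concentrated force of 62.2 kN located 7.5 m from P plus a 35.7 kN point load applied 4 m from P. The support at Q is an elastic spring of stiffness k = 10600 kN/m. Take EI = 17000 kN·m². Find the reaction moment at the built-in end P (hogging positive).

Choose R_Q as the redundant. The primary structure is the cantilever fixed at P.
Primary-structure tip deflection at Q by superposition:
  point load 62.2 at a = 7.5: Pa²(3L − a)/(6EI) = 16619/EI
  point load 35.7 at a = 4: Pa²(3L − a)/(6EI) = 3046/EI
  δ_0 = 19665/EI
Flexibility coefficient — unit upward force at Q: δ_{QQ} = L³/(3EI) = 576/EI.
With EI = 17000 kN·m²: δ_0 = 1.1568 m and δ_{QQ} = 0.033882 m/kN.
Compatibility — the spring shortens by R_Q/k under the reaction it provides: δ_0 − R_Q·δ_{QQ} = R_Q/k. With 1/k = 0.000094 m/kN, R_Q = δ_0 / (δ_{QQ} + 1/k) = 1.1568 / (0.033882 + 0.000094) = 34.05 kN.
Moment equilibrium about P: M_P = Σ(load moments about P) − R_Q·L = 609.3 − 34.05×12 = 200.7 kN·m.

M_P = 200.7 kN·m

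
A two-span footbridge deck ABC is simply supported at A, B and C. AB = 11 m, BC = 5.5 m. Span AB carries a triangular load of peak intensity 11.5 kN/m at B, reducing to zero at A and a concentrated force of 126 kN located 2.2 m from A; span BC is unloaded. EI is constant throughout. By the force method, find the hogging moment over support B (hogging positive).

M_B = 150.5 kN·m

Take M_B as the redundant. Released structure: two simple spans AB and BC with a hinge at B.
Rotations at B on the released spans (each span's end-slope, ×1/EI):
  span AB: triangular load, peak 11.5: w₀L³/(45EI) = 340.1/EI
  span AB: point load 126 at a = 2.2: Pab(L + a)/(6LEI) = 487.9/EI
  relative rotation θ_0 = (828 + 0)/EI = 828/EI
A unit hogging moment at B produces rotation L₁/(3EI) + L₂/(3EI) = 5.5/EI.
Slope continuity at B: θ_0 = M_B·5.5/EI, so M_B = 828/5.5 = 150.5 kN·m (hogging).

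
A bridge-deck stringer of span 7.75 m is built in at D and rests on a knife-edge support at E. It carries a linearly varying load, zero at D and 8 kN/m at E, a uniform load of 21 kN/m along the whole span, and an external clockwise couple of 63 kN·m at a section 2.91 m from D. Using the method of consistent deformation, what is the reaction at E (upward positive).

R_E = 85.52 kN

Release the roller at E. Primary structure: cantilever fixed at D.
Free-end deflection of the primary structure under the applied loading (downward +):
  triangular load, peak 8 at the free end: 11w₀L⁴/(120EI) = 2646/EI
  UDL 21: wL⁴/(8EI) = 9470/EI
  clockwise couple 63 at a = 2.91: M₀a(2L − a)/(2EI) = 1154/EI
  δ_0 = 13269/EI
Tip deflection under a unit load at E: L³/(3EI) = 155.2/EI.
Compatibility at E: δ_0 − R_E·δ_{EE} = 0, so R_E = 13269/155.2 = 85.52 kN.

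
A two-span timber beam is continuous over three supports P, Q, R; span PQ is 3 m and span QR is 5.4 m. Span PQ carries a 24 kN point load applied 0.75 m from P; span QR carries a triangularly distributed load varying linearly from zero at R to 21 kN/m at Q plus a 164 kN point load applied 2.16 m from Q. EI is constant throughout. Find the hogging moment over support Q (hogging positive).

M_Q = 138.6 kN·m

Insert a hinge at Q; M_Q is the redundant, and each span becomes simply supported.
Discontinuity in slope at Q on the released structure — sum the simple-span end rotations:
  span PQ: point load 24 at a = 0.75: Pab(L + a)/(6LEI) = 8.438/EI
  span QR: triangular load, peak 21: w₀L³/(45EI) = 73.48/EI
  span QR: point load 164 at a = 2.16: Pab(L + b)/(6LEI) = 306.1/EI
  relative rotation θ_0 = (8.438 + 379.5)/EI = 388/EI
A unit hogging moment at Q produces rotation L₁/(3EI) + L₂/(3EI) = 2.8/EI.
Compatibility: M_Q·(L₁+L₂)/(3EI) = θ_0, giving M_Q = 138.6 kN·m (hogging).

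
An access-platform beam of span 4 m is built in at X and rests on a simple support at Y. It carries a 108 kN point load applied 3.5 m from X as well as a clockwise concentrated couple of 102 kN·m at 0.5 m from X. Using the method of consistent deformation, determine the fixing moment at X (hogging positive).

Release the roller at Y. Primary structure: cantilever fixed at X.
Free-end deflection of the primary structure under the applied loading (downward +):
  point load 108 at a = 3.5: Pa²(3L − a)/(6EI) = 1874/EI
  clockwise couple 102 at a = 0.5: M₀a(2L − a)/(2EI) = 191.2/EI
  δ_0 = 2066/EI
Flexibility coefficient — unit upward force at Y: δ_{YY} = L³/(3EI) = 21.33/EI.
Compatibility at Y: δ_0 − R_Y·δ_{YY} = 0, so R_Y = 2066/21.33 = 96.82 kN.
Moment equilibrium about X: M_X = Σ(load moments about X) − R_Y·L = 480 − 96.82×4 = 92.72 kN·m.

M_X = 92.72 kN·m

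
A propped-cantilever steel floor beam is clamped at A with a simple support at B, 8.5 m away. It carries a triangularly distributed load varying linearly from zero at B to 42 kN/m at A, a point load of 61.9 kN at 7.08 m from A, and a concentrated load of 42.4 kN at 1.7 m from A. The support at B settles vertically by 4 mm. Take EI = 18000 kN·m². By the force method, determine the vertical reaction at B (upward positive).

R_B = 84.26 kN

Take the reaction at B as the redundant and release it; the primary structure is a cantilever fixed at A.
Free-end deflection of the primary structure under the applied loading (downward +):
  triangular load, peak 42 at the fixed end: w₀L⁴/(30EI) = 7308/EI
  point load 61.9 at a = 7.08: Pa²(3L − a)/(6EI) = 9526/EI
  point load 42.4 at a = 1.7: Pa²(3L − a)/(6EI) = 486.1/EI
  δ_0 = 17320/EI
Tip deflection under a unit load at B: L³/(3EI) = 204.7/EI.
With EI = 18000 kN·m²: δ_0 = 0.96221 m and δ_{BB} = 0.011373 m/kN.
Compatibility — the beam at B must follow the support down by 0.004 m: δ_0 − R_B·δ_{BB} = 0.004, so R_B = (0.96221 − 0.004)/0.011373 = 84.26 kN.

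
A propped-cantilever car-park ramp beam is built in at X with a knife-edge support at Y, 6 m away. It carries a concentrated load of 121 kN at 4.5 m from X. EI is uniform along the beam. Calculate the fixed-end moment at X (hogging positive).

Choose R_Y as the redundant. The primary structure is the cantilever fixed at X.
Downward deflection at the released point Y due to the loads:
  point load 121 at a = 4.5: Pa²(3L − a)/(6EI) = 5513/EI
Tip deflection under a unit load at Y: L³/(3EI) = 72/EI.
The prop prevents deflection at Y: R_Y = δ_0/δ_{YY} = 5513/72 = 76.57 kN.
Moment equilibrium about X: M_X = Σ(load moments about X) − R_Y·L = 544.5 − 76.57×6 = 85.08 kN·m.

M_X = 85.08 kN·m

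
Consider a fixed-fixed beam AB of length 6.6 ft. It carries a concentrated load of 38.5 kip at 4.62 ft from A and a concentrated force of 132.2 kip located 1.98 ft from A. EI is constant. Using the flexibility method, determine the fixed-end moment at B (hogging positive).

M_B = 92.32 kip·ft

Release both end moments; the primary structure is a simply-supported span AB with redundants M_A and M_B.
End rotations of the released simple span under the applied load (×1/EI):
  at A: point load 38.5 at a = 4.62: Pab(L + b)/(6LEI) = 76.31/EI
  at B: point load 38.5 at a = 4.62: Pab(L + a)/(6LEI) = 99.79/EI
  at A: point load 132.2 at a = 1.98: Pab(L + b)/(6LEI) = 342.6/EI
  at B: point load 132.2 at a = 1.98: Pab(L + a)/(6LEI) = 262/EI
  θ_A0 = 418.9/EI,  θ_B0 = 361.8/EI
Flexibility coefficients: a unit moment at one end gives L/(3EI) there and L/(6EI) at the far end, so f₁₁ = f₂₂ = 2.2/EI and f₁₂ = f₂₁ = 1.1/EI.
Compatibility — zero rotation at each built-in end:
  2.2 M_A + 1.1 M_B = 418.9
  1.1 M_A + 2.2 M_B = 361.8
Solving the pair gives M_A = 144.3 kip·ft and M_B = 92.32 kip·ft (hogging).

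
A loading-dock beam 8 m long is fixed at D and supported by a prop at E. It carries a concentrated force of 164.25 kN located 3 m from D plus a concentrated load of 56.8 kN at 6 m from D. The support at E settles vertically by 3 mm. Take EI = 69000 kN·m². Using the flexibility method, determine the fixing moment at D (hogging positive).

Take the reaction at E as the redundant and release it; the primary structure is a cantilever fixed at D.
Downward deflection at the released point E due to the loads:
  point load 164.25 at a = 3: Pa²(3L − a)/(6EI) = 5174/EI
  point load 56.8 at a = 6: Pa²(3L − a)/(6EI) = 6134/EI
  δ_0 = 11308/EI
Tip deflection under a unit load at E: L³/(3EI) = 170.7/EI.
With EI = 69000 kN·m²: δ_0 = 0.16389 m and δ_{EE} = 0.002473 m/kN.
Compatibility — the beam at E must follow the support down by 0.003 m: δ_0 − R_E·δ_{EE} = 0.003, so R_E = (0.16389 − 0.003)/0.002473 = 65.05 kN.
Moment equilibrium about D: M_D = Σ(load moments about D) − R_E·L = 833.5 − 65.05×8 = 313.2 kN·m.

M_D = 313.2 kN·m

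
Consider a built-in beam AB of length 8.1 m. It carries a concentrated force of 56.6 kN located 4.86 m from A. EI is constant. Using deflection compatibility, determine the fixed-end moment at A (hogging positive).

Take the two fixed-end moments M_A, M_B as redundants; the released structure is the simple span AB.
On the primary (simply-supported) span, the end slopes from the loading are:
  at A: point load 56.6 at a = 4.86: Pab(L + b)/(6LEI) = 208/EI
  at B: point load 56.6 at a = 4.86: Pab(L + a)/(6LEI) = 237.7/EI
  θ_A0 = 208/EI,  θ_B0 = 237.7/EI
Flexibility coefficients: a unit moment at one end gives L/(3EI) there and L/(6EI) at the far end, so f₁₁ = f₂₂ = 2.7/EI and f₁₂ = f₂₁ = 1.35/EI.
Compatibility — zero rotation at each built-in end:
  2.7 M_A + 1.35 M_B = 208
  1.35 M_A + 2.7 M_B = 237.7
Solving the pair gives M_A = 44.01 kN·m and M_B = 66.02 kN·m (hogging).

M_A = 44.01 kN·m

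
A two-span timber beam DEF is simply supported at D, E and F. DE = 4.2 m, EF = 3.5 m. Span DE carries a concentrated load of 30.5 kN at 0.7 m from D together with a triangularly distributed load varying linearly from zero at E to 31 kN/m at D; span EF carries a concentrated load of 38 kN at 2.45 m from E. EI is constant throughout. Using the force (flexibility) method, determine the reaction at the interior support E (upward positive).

Release continuity at E by inserting a hinge; the redundant is the internal moment M_E. The primary structure is two simply-supported spans DE and EF.
End slopes at the hinge E, treating each span as simply supported:
  span DE: point load 30.5 at a = 0.7: Pab(L + a)/(6LEI) = 14.53/EI
  span DE: triangular load, peak 31: 7w₀L³/(360EI) = 44.66/EI
  span EF: point load 38 at a = 2.45: Pab(L + b)/(6LEI) = 21.18/EI
  relative rotation θ_0 = (59.19 + 21.18)/EI = 80.37/EI
A unit hogging moment at E produces rotation L₁/(3EI) + L₂/(3EI) = 2.567/EI.
Compatibility: M_E·(L₁+L₂)/(3EI) = θ_0, giving M_E = 31.31 kN·m (hogging).
Span DE, ΣM about D with M_E applied at E: R_E^{DE}·4.2 = 112.5 + 31.31, so R_E^{DE} = 34.24 kN and R_D = 95.6 − 34.24 = 61.36 kN.
Span EF, ΣM about F: R_E^{EF}·3.5 = 39.9 + 31.31, so R_E^{EF} = 20.35 kN and R_F = 38 − 20.35 = 17.65 kN.
R_E = 34.24 + 20.35 = 54.59 kN.

R_E = 54.59 kN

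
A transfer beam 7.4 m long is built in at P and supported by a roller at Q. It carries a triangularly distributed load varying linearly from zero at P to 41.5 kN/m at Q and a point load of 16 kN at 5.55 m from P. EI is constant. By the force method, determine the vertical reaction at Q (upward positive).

R_Q = 94.58 kN

Choose R_Q as the redundant. The primary structure is the cantilever fixed at P.
Free-end deflection of the primary structure under the applied loading (downward +):
  triangular load, peak 41.5 at the free end: 11w₀L⁴/(120EI) = 11407/EI
  point load 16 at a = 5.55: Pa²(3L − a)/(6EI) = 1368/EI
  δ_0 = 12775/EI
Flexibility coefficient — unit upward force at Q: δ_{QQ} = L³/(3EI) = 135.1/EI.
Compatibility at Q: δ_0 − R_Q·δ_{QQ} = 0, so R_Q = 12775/135.1 = 94.58 kN.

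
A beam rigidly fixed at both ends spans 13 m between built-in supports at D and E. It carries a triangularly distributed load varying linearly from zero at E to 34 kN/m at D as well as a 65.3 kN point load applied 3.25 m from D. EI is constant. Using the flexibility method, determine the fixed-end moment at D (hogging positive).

M_D = 406.7 kN·m

Take the two fixed-end moments M_D, M_E as redundants; the released structure is the simple span DE.
On the primary (simply-supported) span, the end slopes from the loading are:
  at D: triangular load, peak 34: w₀L³/(45EI) = 1660/EI
  at E: triangular load, peak 34: 7w₀L³/(360EI) = 1452/EI
  at D: point load 65.3 at a = 3.25: Pab(L + b)/(6LEI) = 603.5/EI
  at E: point load 65.3 at a = 3.25: Pab(L + a)/(6LEI) = 431.1/EI
  θ_D0 = 2263/EI,  θ_E0 = 1884/EI
Flexibility coefficients: a unit moment at one end gives L/(3EI) there and L/(6EI) at the far end, so f₁₁ = f₂₂ = 4.333/EI and f₁₂ = f₂₁ = 2.167/EI.
Compatibility — zero rotation at each built-in end:
  4.333 M_D + 2.167 M_E = 2263
  2.167 M_D + 4.333 M_E = 1884
Solving the pair gives M_D = 406.7 kN·m and M_E = 231.3 kN·m (hogging).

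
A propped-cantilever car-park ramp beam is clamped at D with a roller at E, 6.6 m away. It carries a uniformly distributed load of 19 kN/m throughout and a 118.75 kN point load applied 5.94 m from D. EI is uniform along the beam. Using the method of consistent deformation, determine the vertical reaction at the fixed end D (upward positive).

R_D = 96.13 kN

Release the roller at E. Primary structure: cantilever fixed at D.
Free-end deflection of the primary structure under the applied loading (downward +):
  UDL 19: wL⁴/(8EI) = 4506/EI
  point load 118.75 at a = 5.94: Pa²(3L − a)/(6EI) = 9679/EI
  δ_0 = 14185/EI
Flexibility coefficient — unit upward force at E: δ_{EE} = L³/(3EI) = 95.83/EI.
The prop prevents deflection at E: R_E = δ_0/δ_{EE} = 14185/95.83 = 148 kN.
Vertical equilibrium: R_D = ΣP − R_E = 244.2 − 148 = 96.13 kN.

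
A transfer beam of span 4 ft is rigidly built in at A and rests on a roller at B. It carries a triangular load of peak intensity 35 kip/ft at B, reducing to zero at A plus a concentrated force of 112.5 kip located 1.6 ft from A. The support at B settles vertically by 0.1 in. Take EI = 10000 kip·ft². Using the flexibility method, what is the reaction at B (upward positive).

R_B = 57.99 kip

Release the roller at B. Primary structure: cantilever fixed at A.
Primary-structure tip deflection at B by superposition:
  triangular load, peak 35 at the free end: 11w₀L⁴/(120EI) = 821.3/EI
  point load 112.5 at a = 1.6: Pa²(3L − a)/(6EI) = 499.2/EI
  δ_0 = 1321/EI
Flexibility coefficient — unit upward force at B: δ_{BB} = L³/(3EI) = 21.33/EI.
With EI = 10000 kip·ft²: δ_0 = 0.13205 ft and δ_{BB} = 0.002133 ft/kip.
Compatibility — the beam at B must follow the support down by 0.008333 ft: δ_0 − R_B·δ_{BB} = 0.008333, so R_B = (0.13205 − 0.008333)/0.002133 = 57.99 kip.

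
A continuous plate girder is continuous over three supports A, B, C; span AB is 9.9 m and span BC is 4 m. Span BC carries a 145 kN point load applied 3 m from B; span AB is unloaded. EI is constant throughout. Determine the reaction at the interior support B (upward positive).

Insert a hinge at B; M_B is the redundant, and each span becomes simply supported.
Discontinuity in slope at B on the released structure — sum the simple-span end rotations:
  span BC: point load 145 at a = 3: Pab(L + b)/(6LEI) = 90.62/EI
  relative rotation θ_0 = (0 + 90.62)/EI = 90.62/EI
A unit hogging moment at B produces rotation L₁/(3EI) + L₂/(3EI) = 4.633/EI.
Compatibility: M_B·(L₁+L₂)/(3EI) = θ_0, giving M_B = 19.56 kN·m (hogging).
Span AB, ΣM about A with M_B applied at B: R_B^{AB}·9.9 = 0 + 19.56, so R_B^{AB} = 1.976 kN and R_A = 0 − 1.976 = -1.976 kN.
Span BC, ΣM about C: R_B^{BC}·4 = 145 + 19.56, so R_B^{BC} = 41.14 kN and R_C = 145 − 41.14 = 103.9 kN.
R_B = 1.976 + 41.14 = 43.12 kN.

R_B = 43.12 kN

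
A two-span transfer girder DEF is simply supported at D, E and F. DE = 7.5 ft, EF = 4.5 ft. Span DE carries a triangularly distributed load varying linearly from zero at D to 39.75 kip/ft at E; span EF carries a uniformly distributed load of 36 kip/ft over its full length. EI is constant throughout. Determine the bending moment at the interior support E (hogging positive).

Insert a hinge at E; M_E is the redundant, and each span becomes simply supported.
End slopes at the hinge E, treating each span as simply supported:
  span DE: triangular load, peak 39.75: w₀L³/(45EI) = 372.7/EI
  span EF: UDL 36: wL³/(24EI) = 136.7/EI
  relative rotation θ_0 = (372.7 + 136.7)/EI = 509.3/EI
A unit hogging moment at E produces rotation L₁/(3EI) + L₂/(3EI) = 4/EI.
Slope continuity at E: θ_0 = M_E·4/EI, so M_E = 509.3/4 = 127.3 kip·ft (hogging).

M_E = 127.3 kip·ft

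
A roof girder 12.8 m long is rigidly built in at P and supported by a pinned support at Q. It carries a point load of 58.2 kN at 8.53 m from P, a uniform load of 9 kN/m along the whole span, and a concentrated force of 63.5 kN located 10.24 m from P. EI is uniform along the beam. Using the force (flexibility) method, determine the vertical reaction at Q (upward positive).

R_Q = 118.1 kN

Take the reaction at Q as the redundant and release it; the primary structure is a cantilever fixed at P.
Primary-structure tip deflection at Q by superposition:
  point load 58.2 at a = 8.53: Pa²(3L − a)/(6EI) = 21082/EI
  UDL 9: wL⁴/(8EI) = 30199/EI
  point load 63.5 at a = 10.24: Pa²(3L − a)/(6EI) = 31250/EI
  δ_0 = 82531/EI
Flexibility coefficient — unit upward force at Q: δ_{QQ} = L³/(3EI) = 699.1/EI.
The prop prevents deflection at Q: R_Q = δ_0/δ_{QQ} = 82531/699.1 = 118.1 kN.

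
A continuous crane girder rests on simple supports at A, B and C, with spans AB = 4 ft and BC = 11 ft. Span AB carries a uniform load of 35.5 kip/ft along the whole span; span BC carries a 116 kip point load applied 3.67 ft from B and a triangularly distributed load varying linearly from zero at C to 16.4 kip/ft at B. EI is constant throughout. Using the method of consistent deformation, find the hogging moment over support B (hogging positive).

M_B = 289.3 kip·ft

Take M_B as the redundant. Released structure: two simple spans AB and BC with a hinge at B.
Rotations at B on the released spans (each span's end-slope, ×1/EI):
  span AB: UDL 35.5: wL³/(24EI) = 94.67/EI
  span BC: point load 116 at a = 3.67: Pab(L + b)/(6LEI) = 866.7/EI
  span BC: triangular load, peak 16.4: w₀L³/(45EI) = 485.1/EI
  relative rotation θ_0 = (94.67 + 1352)/EI = 1446/EI
A unit hogging moment at B produces rotation L₁/(3EI) + L₂/(3EI) = 5/EI.
Slope continuity at B: θ_0 = M_B·5/EI, so M_B = 1446/5 = 289.3 kip·ft (hogging).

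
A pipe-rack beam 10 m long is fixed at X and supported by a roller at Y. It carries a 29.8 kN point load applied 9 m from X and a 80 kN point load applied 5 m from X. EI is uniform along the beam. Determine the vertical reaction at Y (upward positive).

R_Y = 50.34 kN

Remove the prop at Y; the released (primary) structure is a cantilever built in at X.
Free-end deflection of the primary structure under the applied loading (downward +):
  point load 29.8 at a = 9: Pa²(3L − a)/(6EI) = 8448/EI
  point load 80 at a = 5: Pa²(3L − a)/(6EI) = 8333/EI
  δ_0 = 16782/EI
Tip deflection under a unit load at Y: L³/(3EI) = 333.3/EI.
Compatibility at Y: δ_0 − R_Y·δ_{YY} = 0, so R_Y = 16782/333.3 = 50.34 kN.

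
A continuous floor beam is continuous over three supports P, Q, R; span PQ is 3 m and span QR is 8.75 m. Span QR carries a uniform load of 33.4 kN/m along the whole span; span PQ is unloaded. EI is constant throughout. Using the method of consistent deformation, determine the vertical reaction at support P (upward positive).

R_P = -79.35 kN

Release continuity at Q by inserting a hinge; the redundant is the internal moment M_Q. The primary structure is two simply-supported spans PQ and QR.
Discontinuity in slope at Q on the released structure — sum the simple-span end rotations:
  span QR: UDL 33.4: wL³/(24EI) = 932.3/EI
  relative rotation θ_0 = (0 + 932.3)/EI = 932.3/EI
A unit hogging moment at Q produces rotation L₁/(3EI) + L₂/(3EI) = 3.917/EI.
Slope continuity at Q: θ_0 = M_Q·3.917/EI, so M_Q = 932.3/3.917 = 238 kN·m (hogging).
Span PQ, ΣM about P with M_Q applied at Q: R_Q^{PQ}·3 = 0 + 238, so R_Q^{PQ} = 79.35 kN and R_P = 0 − 79.35 = -79.35 kN.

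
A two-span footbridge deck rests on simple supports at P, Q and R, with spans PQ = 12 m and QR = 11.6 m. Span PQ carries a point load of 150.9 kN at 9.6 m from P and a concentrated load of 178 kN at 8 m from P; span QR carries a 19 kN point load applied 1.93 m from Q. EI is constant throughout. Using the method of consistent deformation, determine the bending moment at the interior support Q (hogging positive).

Release continuity at Q by inserting a hinge; the redundant is the internal moment M_Q. The primary structure is two simply-supported spans PQ and QR.
Discontinuity in slope at Q on the released structure — sum the simple-span end rotations:
  span PQ: point load 150.9 at a = 9.6: Pab(L + a)/(6LEI) = 1043/EI
  span PQ: point load 178 at a = 8: Pab(L + a)/(6LEI) = 1582/EI
  span QR: point load 19 at a = 1.93: Pab(L + b)/(6LEI) = 108.4/EI
  relative rotation θ_0 = (2625 + 108.4)/EI = 2734/EI
A unit hogging moment at Q produces rotation L₁/(3EI) + L₂/(3EI) = 7.867/EI.
Compatibility: M_Q·(L₁+L₂)/(3EI) = θ_0, giving M_Q = 347.5 kN·m (hogging).

M_Q = 347.5 kN·m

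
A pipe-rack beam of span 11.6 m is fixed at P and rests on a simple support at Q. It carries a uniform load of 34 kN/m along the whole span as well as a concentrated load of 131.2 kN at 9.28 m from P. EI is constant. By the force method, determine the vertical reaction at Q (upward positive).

Choose R_Q as the redundant. The primary structure is the cantilever fixed at P.
Downward deflection at the released point Q due to the loads:
  UDL 34: wL⁴/(8EI) = 76952/EI
  point load 131.2 at a = 9.28: Pa²(3L − a)/(6EI) = 48057/EI
  δ_0 = 125009/EI
Tip deflection under a unit load at Q: L³/(3EI) = 520.3/EI.
The prop prevents deflection at Q: R_Q = δ_0/δ_{QQ} = 125009/520.3 = 240.3 kN.

R_Q = 240.3 kN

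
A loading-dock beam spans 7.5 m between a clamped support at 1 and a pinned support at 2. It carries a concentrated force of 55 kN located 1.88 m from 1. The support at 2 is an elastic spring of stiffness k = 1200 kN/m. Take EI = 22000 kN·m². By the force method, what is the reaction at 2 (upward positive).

R_2 = 4.203 kN

Take the reaction at 2 as the redundant and release it; the primary structure is a cantilever fixed at 1.
Primary-structure tip deflection at 2 by superposition:
  point load 55 at a = 1.88: Pa²(3L − a)/(6EI) = 668.1/EI
Flexibility coefficient — unit upward force at 2: δ_{22} = L³/(3EI) = 140.6/EI.
With EI = 22000 kN·m²: δ_0 = 0.030366 m and δ_{22} = 0.006392 m/kN.
Compatibility — the spring shortens by R_2/k under the reaction it provides: δ_0 − R_2·δ_{22} = R_2/k. With 1/k = 0.000833 m/kN, R_2 = δ_0 / (δ_{22} + 1/k) = 0.030366 / (0.006392 + 0.000833) = 4.203 kN.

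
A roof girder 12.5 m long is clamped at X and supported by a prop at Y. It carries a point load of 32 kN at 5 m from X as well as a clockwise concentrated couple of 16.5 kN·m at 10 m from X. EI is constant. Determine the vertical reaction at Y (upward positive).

R_Y = 8.557 kN

Release the roller at Y. Primary structure: cantilever fixed at X.
Deflection at Y on the released cantilever, summing each load's contribution:
  point load 32 at a = 5: Pa²(3L − a)/(6EI) = 4333/EI
  clockwise couple 16.5 at a = 10: M₀a(2L − a)/(2EI) = 1238/EI
  δ_0 = 5571/EI
Flexibility coefficient — unit upward force at Y: δ_{YY} = L³/(3EI) = 651/EI.
The prop prevents deflection at Y: R_Y = δ_0/δ_{YY} = 5571/651 = 8.557 kN.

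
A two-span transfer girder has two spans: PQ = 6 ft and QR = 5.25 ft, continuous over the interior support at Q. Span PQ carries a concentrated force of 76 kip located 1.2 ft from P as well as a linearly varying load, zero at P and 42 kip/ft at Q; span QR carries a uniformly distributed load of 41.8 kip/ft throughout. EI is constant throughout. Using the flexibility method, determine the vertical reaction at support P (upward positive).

R_P = 78.75 kip

Insert a hinge at Q; M_Q is the redundant, and each span becomes simply supported.
Discontinuity in slope at Q on the released structure — sum the simple-span end rotations:
  span PQ: point load 76 at a = 1.2: Pab(L + a)/(6LEI) = 87.55/EI
  span PQ: triangular load, peak 42: w₀L³/(45EI) = 201.6/EI
  span QR: UDL 41.8: wL³/(24EI) = 252/EI
  relative rotation θ_0 = (289.2 + 252)/EI = 541.2/EI
A unit hogging moment at Q produces rotation L₁/(3EI) + L₂/(3EI) = 3.75/EI.
Slope continuity at Q: θ_0 = M_Q·3.75/EI, so M_Q = 541.2/3.75 = 144.3 kip·ft (hogging).
Span PQ, ΣM about P with M_Q applied at Q: R_Q^{PQ}·6 = 595.2 + 144.3, so R_Q^{PQ} = 123.3 kip and R_P = 202 − 123.3 = 78.75 kip.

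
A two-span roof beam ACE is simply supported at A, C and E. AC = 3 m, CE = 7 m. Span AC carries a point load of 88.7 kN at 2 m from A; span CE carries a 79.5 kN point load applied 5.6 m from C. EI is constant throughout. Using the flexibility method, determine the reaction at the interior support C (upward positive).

R_C = 99.88 kN

Insert a hinge at C; M_C is the redundant, and each span becomes simply supported.
End slopes at the hinge C, treating each span as simply supported:
  span AC: point load 88.7 at a = 2: Pab(L + a)/(6LEI) = 49.28/EI
  span CE: point load 79.5 at a = 5.6: Pab(L + b)/(6LEI) = 124.7/EI
  relative rotation θ_0 = (49.28 + 124.7)/EI = 173.9/EI
A unit hogging moment at C produces rotation L₁/(3EI) + L₂/(3EI) = 3.333/EI.
Compatibility: M_C·(L₁+L₂)/(3EI) = θ_0, giving M_C = 52.18 kN·m (hogging).
Span AC, ΣM about A with M_C applied at C: R_C^{AC}·3 = 177.4 + 52.18, so R_C^{AC} = 76.53 kN and R_A = 88.7 − 76.53 = 12.17 kN.
Span CE, ΣM about E: R_C^{CE}·7 = 111.3 + 52.18, so R_C^{CE} = 23.35 kN and R_E = 79.5 − 23.35 = 56.15 kN.
R_C = 76.53 + 23.35 = 99.88 kN.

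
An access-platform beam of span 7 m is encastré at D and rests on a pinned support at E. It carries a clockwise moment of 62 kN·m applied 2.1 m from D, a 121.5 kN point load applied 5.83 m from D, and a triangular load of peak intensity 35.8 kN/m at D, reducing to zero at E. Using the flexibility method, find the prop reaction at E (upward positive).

Release the roller at E. Primary structure: cantilever fixed at D.
Downward deflection at the released point E due to the loads:
  clockwise couple 62 at a = 2.1: M₀a(2L − a)/(2EI) = 774.7/EI
  point load 121.5 at a = 5.83: Pa²(3L − a)/(6EI) = 10441/EI
  triangular load, peak 35.8 at the fixed end: w₀L⁴/(30EI) = 2865/EI
  δ_0 = 14081/EI
Flexibility coefficient — unit upward force at E: δ_{EE} = L³/(3EI) = 114.3/EI.
Compatibility at E: δ_0 − R_E·δ_{EE} = 0, so R_E = 14081/114.3 = 123.2 kN.

R_E = 123.2 kN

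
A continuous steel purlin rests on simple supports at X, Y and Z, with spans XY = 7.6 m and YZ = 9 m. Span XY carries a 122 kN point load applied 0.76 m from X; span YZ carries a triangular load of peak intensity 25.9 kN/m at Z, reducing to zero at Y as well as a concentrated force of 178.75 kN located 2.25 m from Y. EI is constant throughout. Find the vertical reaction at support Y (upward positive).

Insert a hinge at Y; M_Y is the redundant, and each span becomes simply supported.
End slopes at the hinge Y, treating each span as simply supported:
  span XY: point load 122 at a = 0.76: Pab(L + a)/(6LEI) = 116.3/EI
  span YZ: triangular load, peak 25.9: 7w₀L³/(360EI) = 367.1/EI
  span YZ: point load 178.75 at a = 2.25: Pab(L + b)/(6LEI) = 791.8/EI
  relative rotation θ_0 = (116.3 + 1159)/EI = 1275/EI
A unit hogging moment at Y produces rotation L₁/(3EI) + L₂/(3EI) = 5.533/EI.
Compatibility: M_Y·(L₁+L₂)/(3EI) = θ_0, giving M_Y = 230.5 kN·m (hogging).
Span XY, ΣM about X with M_Y applied at Y: R_Y^{XY}·7.6 = 92.72 + 230.5, so R_Y^{XY} = 42.52 kN and R_X = 122 − 42.52 = 79.48 kN.
Span YZ, ΣM about Z: R_Y^{YZ}·9 = 1556 + 230.5, so R_Y^{YZ} = 198.5 kN and R_Z = 295.3 − 198.5 = 96.78 kN.
R_Y = 42.52 + 198.5 = 241 kN.

R_Y = 241 kN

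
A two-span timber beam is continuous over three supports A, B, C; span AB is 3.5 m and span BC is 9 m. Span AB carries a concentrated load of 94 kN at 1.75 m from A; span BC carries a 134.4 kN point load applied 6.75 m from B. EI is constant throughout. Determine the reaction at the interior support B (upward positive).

R_B = 128 kN

Insert a hinge at B; M_B is the redundant, and each span becomes simply supported.
Discontinuity in slope at B on the released structure — sum the simple-span end rotations:
  span AB: point load 94 at a = 1.75: Pab(L + a)/(6LEI) = 71.97/EI
  span BC: point load 134.4 at a = 6.75: Pab(L + b)/(6LEI) = 425.2/EI
  relative rotation θ_0 = (71.97 + 425.2)/EI = 497.2/EI
A unit hogging moment at B produces rotation L₁/(3EI) + L₂/(3EI) = 4.167/EI.
Compatibility: M_B·(L₁+L₂)/(3EI) = θ_0, giving M_B = 119.3 kN·m (hogging).
Span AB, ΣM about A with M_B applied at B: R_B^{AB}·3.5 = 164.5 + 119.3, so R_B^{AB} = 81.09 kN and R_A = 94 − 81.09 = 12.9 kN.
Span BC, ΣM about C: R_B^{BC}·9 = 302.4 + 119.3, so R_B^{BC} = 46.86 kN and R_C = 134.4 − 46.86 = 87.54 kN.
R_B = 81.09 + 46.86 = 128 kN.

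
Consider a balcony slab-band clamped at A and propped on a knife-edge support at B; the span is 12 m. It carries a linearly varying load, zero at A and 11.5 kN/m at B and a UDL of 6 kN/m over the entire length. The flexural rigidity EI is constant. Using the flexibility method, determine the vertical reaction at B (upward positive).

R_B = 64.95 kN

Release the roller at B. Primary structure: cantilever fixed at A.
Primary-structure tip deflection at B by superposition:
  triangular load, peak 11.5 at the free end: 11w₀L⁴/(120EI) = 21859/EI
  UDL 6: wL⁴/(8EI) = 15552/EI
  δ_0 = 37411/EI
Tip deflection under a unit load at B: L³/(3EI) = 576/EI.
Compatibility at B: δ_0 − R_B·δ_{BB} = 0, so R_B = 37411/576 = 64.95 kN.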